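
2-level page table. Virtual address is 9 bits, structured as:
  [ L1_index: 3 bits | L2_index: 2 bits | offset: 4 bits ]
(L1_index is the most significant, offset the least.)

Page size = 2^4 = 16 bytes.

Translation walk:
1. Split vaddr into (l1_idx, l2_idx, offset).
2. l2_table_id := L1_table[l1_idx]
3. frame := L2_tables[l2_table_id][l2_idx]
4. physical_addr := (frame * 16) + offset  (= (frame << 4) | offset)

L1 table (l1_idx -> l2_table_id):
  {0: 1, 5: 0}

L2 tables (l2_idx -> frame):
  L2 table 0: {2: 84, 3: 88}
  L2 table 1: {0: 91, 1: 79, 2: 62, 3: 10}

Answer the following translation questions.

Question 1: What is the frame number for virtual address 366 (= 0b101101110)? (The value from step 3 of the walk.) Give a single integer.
vaddr = 366: l1_idx=5, l2_idx=2
L1[5] = 0; L2[0][2] = 84

Answer: 84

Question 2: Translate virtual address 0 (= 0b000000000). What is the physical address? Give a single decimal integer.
vaddr = 0 = 0b000000000
Split: l1_idx=0, l2_idx=0, offset=0
L1[0] = 1
L2[1][0] = 91
paddr = 91 * 16 + 0 = 1456

Answer: 1456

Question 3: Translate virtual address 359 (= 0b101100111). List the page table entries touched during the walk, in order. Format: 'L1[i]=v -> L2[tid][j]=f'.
Answer: L1[5]=0 -> L2[0][2]=84

Derivation:
vaddr = 359 = 0b101100111
Split: l1_idx=5, l2_idx=2, offset=7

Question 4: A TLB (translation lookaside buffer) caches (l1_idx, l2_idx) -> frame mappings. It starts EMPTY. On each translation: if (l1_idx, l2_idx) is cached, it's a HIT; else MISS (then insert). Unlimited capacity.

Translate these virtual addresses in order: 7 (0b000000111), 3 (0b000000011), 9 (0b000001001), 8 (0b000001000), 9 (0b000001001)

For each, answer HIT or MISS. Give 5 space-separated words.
Answer: MISS HIT HIT HIT HIT

Derivation:
vaddr=7: (0,0) not in TLB -> MISS, insert
vaddr=3: (0,0) in TLB -> HIT
vaddr=9: (0,0) in TLB -> HIT
vaddr=8: (0,0) in TLB -> HIT
vaddr=9: (0,0) in TLB -> HIT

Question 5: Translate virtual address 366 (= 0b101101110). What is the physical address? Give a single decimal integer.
vaddr = 366 = 0b101101110
Split: l1_idx=5, l2_idx=2, offset=14
L1[5] = 0
L2[0][2] = 84
paddr = 84 * 16 + 14 = 1358

Answer: 1358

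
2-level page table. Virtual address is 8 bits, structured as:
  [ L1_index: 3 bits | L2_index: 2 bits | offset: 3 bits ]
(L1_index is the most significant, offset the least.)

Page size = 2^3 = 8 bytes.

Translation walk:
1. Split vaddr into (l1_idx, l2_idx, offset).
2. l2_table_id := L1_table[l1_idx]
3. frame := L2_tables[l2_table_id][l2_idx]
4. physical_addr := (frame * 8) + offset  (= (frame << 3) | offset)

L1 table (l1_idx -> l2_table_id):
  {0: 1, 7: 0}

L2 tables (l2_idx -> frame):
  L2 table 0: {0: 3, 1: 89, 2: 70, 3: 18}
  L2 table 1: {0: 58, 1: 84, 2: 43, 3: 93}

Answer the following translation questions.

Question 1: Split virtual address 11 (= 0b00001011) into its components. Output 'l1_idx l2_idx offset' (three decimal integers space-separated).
vaddr = 11 = 0b00001011
  top 3 bits -> l1_idx = 0
  next 2 bits -> l2_idx = 1
  bottom 3 bits -> offset = 3

Answer: 0 1 3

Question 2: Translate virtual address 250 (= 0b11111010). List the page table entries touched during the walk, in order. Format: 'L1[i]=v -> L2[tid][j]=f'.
vaddr = 250 = 0b11111010
Split: l1_idx=7, l2_idx=3, offset=2

Answer: L1[7]=0 -> L2[0][3]=18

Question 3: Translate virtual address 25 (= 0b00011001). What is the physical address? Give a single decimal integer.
Answer: 745

Derivation:
vaddr = 25 = 0b00011001
Split: l1_idx=0, l2_idx=3, offset=1
L1[0] = 1
L2[1][3] = 93
paddr = 93 * 8 + 1 = 745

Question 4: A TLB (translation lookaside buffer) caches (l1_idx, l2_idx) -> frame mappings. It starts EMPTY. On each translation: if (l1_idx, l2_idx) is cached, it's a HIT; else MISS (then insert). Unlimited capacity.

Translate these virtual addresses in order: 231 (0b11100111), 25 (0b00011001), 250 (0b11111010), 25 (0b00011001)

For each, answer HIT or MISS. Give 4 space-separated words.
Answer: MISS MISS MISS HIT

Derivation:
vaddr=231: (7,0) not in TLB -> MISS, insert
vaddr=25: (0,3) not in TLB -> MISS, insert
vaddr=250: (7,3) not in TLB -> MISS, insert
vaddr=25: (0,3) in TLB -> HIT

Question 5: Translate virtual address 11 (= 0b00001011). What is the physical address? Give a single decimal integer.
vaddr = 11 = 0b00001011
Split: l1_idx=0, l2_idx=1, offset=3
L1[0] = 1
L2[1][1] = 84
paddr = 84 * 8 + 3 = 675

Answer: 675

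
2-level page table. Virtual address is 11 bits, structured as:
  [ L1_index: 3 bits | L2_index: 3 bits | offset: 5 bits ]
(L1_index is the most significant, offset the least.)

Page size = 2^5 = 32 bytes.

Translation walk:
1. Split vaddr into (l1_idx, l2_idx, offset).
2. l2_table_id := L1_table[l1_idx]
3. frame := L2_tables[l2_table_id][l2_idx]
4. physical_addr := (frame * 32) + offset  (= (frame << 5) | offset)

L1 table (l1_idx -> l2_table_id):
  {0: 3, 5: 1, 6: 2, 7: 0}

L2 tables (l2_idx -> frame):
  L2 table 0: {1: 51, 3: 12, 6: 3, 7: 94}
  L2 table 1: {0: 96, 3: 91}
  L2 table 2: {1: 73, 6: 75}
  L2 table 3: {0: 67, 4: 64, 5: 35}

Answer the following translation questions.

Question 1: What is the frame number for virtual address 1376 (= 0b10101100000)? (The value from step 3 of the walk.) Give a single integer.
vaddr = 1376: l1_idx=5, l2_idx=3
L1[5] = 1; L2[1][3] = 91

Answer: 91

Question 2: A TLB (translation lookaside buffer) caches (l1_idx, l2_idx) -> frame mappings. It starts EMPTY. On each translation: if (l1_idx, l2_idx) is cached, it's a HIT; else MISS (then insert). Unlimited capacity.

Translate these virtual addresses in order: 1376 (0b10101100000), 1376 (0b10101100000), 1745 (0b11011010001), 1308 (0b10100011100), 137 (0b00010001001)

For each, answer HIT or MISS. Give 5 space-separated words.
vaddr=1376: (5,3) not in TLB -> MISS, insert
vaddr=1376: (5,3) in TLB -> HIT
vaddr=1745: (6,6) not in TLB -> MISS, insert
vaddr=1308: (5,0) not in TLB -> MISS, insert
vaddr=137: (0,4) not in TLB -> MISS, insert

Answer: MISS HIT MISS MISS MISS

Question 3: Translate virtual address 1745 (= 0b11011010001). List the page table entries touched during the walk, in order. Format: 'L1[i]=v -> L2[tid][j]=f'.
vaddr = 1745 = 0b11011010001
Split: l1_idx=6, l2_idx=6, offset=17

Answer: L1[6]=2 -> L2[2][6]=75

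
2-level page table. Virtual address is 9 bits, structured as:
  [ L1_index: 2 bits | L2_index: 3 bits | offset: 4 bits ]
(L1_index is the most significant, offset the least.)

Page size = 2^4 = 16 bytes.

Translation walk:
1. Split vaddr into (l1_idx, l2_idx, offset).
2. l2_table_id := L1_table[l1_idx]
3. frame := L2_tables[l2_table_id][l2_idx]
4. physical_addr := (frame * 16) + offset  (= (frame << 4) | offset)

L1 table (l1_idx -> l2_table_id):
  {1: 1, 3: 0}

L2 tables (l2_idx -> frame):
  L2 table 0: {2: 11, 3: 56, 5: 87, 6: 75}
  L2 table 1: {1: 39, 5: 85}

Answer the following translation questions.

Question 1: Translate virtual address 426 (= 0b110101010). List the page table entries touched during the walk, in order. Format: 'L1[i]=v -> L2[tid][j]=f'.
vaddr = 426 = 0b110101010
Split: l1_idx=3, l2_idx=2, offset=10

Answer: L1[3]=0 -> L2[0][2]=11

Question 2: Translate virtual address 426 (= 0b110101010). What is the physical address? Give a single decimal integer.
Answer: 186

Derivation:
vaddr = 426 = 0b110101010
Split: l1_idx=3, l2_idx=2, offset=10
L1[3] = 0
L2[0][2] = 11
paddr = 11 * 16 + 10 = 186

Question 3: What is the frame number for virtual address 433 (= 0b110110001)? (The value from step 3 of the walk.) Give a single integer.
Answer: 56

Derivation:
vaddr = 433: l1_idx=3, l2_idx=3
L1[3] = 0; L2[0][3] = 56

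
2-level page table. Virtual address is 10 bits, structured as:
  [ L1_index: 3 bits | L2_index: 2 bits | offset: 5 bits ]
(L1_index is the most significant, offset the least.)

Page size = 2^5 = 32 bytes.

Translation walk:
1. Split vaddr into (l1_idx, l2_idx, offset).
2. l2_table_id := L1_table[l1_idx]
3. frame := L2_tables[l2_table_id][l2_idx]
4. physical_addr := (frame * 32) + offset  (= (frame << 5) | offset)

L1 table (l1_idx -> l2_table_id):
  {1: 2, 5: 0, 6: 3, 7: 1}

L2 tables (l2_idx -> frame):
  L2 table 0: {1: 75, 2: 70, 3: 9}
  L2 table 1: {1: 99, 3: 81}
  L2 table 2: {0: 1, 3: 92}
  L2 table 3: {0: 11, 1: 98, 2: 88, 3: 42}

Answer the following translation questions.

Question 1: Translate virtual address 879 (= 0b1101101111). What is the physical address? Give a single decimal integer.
vaddr = 879 = 0b1101101111
Split: l1_idx=6, l2_idx=3, offset=15
L1[6] = 3
L2[3][3] = 42
paddr = 42 * 32 + 15 = 1359

Answer: 1359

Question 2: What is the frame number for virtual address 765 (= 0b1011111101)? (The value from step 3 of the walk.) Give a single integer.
vaddr = 765: l1_idx=5, l2_idx=3
L1[5] = 0; L2[0][3] = 9

Answer: 9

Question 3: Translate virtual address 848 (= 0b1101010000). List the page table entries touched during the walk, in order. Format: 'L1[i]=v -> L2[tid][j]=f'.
vaddr = 848 = 0b1101010000
Split: l1_idx=6, l2_idx=2, offset=16

Answer: L1[6]=3 -> L2[3][2]=88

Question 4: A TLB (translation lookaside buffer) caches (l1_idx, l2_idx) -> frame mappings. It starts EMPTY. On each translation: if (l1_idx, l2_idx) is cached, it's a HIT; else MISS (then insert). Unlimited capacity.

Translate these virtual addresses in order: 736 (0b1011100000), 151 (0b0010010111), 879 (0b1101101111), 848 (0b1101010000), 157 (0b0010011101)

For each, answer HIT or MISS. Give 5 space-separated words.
Answer: MISS MISS MISS MISS HIT

Derivation:
vaddr=736: (5,3) not in TLB -> MISS, insert
vaddr=151: (1,0) not in TLB -> MISS, insert
vaddr=879: (6,3) not in TLB -> MISS, insert
vaddr=848: (6,2) not in TLB -> MISS, insert
vaddr=157: (1,0) in TLB -> HIT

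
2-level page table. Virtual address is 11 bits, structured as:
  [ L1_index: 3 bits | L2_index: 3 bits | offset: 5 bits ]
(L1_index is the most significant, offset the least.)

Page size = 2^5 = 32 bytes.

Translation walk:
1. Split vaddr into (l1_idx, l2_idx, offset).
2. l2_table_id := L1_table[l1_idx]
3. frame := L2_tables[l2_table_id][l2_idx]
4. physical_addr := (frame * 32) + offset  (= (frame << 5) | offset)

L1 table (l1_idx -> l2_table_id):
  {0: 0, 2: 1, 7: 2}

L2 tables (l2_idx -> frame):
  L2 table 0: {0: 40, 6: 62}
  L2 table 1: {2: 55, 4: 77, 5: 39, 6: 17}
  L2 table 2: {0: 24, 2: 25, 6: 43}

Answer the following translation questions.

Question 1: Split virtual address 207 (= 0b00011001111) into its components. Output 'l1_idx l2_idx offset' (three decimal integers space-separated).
vaddr = 207 = 0b00011001111
  top 3 bits -> l1_idx = 0
  next 3 bits -> l2_idx = 6
  bottom 5 bits -> offset = 15

Answer: 0 6 15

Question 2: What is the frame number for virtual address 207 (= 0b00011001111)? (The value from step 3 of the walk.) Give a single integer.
Answer: 62

Derivation:
vaddr = 207: l1_idx=0, l2_idx=6
L1[0] = 0; L2[0][6] = 62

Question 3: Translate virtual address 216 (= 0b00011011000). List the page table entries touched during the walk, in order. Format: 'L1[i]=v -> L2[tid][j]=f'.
vaddr = 216 = 0b00011011000
Split: l1_idx=0, l2_idx=6, offset=24

Answer: L1[0]=0 -> L2[0][6]=62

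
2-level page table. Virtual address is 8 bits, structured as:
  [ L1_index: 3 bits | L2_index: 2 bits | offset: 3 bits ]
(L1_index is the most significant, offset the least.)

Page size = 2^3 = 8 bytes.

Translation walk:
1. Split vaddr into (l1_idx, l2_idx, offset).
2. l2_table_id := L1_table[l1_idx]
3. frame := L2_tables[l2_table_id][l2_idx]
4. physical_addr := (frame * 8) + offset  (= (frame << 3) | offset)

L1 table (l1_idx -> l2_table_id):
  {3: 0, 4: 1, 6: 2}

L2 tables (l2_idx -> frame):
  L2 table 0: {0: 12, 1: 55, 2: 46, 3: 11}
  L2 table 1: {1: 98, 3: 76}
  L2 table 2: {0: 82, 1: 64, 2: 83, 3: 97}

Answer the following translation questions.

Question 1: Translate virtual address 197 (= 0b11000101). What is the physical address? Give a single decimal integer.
vaddr = 197 = 0b11000101
Split: l1_idx=6, l2_idx=0, offset=5
L1[6] = 2
L2[2][0] = 82
paddr = 82 * 8 + 5 = 661

Answer: 661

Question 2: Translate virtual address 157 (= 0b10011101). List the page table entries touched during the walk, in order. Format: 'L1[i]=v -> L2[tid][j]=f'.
Answer: L1[4]=1 -> L2[1][3]=76

Derivation:
vaddr = 157 = 0b10011101
Split: l1_idx=4, l2_idx=3, offset=5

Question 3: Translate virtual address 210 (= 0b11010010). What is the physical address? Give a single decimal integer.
vaddr = 210 = 0b11010010
Split: l1_idx=6, l2_idx=2, offset=2
L1[6] = 2
L2[2][2] = 83
paddr = 83 * 8 + 2 = 666

Answer: 666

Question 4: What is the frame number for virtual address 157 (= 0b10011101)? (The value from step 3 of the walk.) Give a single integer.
vaddr = 157: l1_idx=4, l2_idx=3
L1[4] = 1; L2[1][3] = 76

Answer: 76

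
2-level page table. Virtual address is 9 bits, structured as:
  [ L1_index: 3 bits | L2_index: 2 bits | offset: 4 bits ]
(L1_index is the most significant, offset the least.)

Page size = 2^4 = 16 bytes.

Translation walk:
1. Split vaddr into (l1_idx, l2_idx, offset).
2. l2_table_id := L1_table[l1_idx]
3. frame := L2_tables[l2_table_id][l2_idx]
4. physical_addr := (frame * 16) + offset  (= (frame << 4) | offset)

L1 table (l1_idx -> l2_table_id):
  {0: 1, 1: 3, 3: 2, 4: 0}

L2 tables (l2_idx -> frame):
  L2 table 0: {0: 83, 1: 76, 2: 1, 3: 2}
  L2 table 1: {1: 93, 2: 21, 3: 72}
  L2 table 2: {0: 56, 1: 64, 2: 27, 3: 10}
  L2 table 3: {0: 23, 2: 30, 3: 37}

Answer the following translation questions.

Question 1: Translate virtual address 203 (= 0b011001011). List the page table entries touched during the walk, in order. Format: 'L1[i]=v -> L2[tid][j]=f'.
vaddr = 203 = 0b011001011
Split: l1_idx=3, l2_idx=0, offset=11

Answer: L1[3]=2 -> L2[2][0]=56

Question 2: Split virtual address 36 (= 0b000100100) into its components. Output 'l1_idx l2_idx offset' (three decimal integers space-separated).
Answer: 0 2 4

Derivation:
vaddr = 36 = 0b000100100
  top 3 bits -> l1_idx = 0
  next 2 bits -> l2_idx = 2
  bottom 4 bits -> offset = 4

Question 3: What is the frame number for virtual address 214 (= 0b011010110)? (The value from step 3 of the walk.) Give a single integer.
vaddr = 214: l1_idx=3, l2_idx=1
L1[3] = 2; L2[2][1] = 64

Answer: 64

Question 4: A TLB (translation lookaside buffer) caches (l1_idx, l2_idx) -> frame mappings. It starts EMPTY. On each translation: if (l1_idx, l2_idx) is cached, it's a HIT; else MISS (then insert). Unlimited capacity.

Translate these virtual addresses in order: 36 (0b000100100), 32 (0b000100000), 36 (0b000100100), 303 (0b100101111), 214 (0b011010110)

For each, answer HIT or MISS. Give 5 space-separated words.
Answer: MISS HIT HIT MISS MISS

Derivation:
vaddr=36: (0,2) not in TLB -> MISS, insert
vaddr=32: (0,2) in TLB -> HIT
vaddr=36: (0,2) in TLB -> HIT
vaddr=303: (4,2) not in TLB -> MISS, insert
vaddr=214: (3,1) not in TLB -> MISS, insert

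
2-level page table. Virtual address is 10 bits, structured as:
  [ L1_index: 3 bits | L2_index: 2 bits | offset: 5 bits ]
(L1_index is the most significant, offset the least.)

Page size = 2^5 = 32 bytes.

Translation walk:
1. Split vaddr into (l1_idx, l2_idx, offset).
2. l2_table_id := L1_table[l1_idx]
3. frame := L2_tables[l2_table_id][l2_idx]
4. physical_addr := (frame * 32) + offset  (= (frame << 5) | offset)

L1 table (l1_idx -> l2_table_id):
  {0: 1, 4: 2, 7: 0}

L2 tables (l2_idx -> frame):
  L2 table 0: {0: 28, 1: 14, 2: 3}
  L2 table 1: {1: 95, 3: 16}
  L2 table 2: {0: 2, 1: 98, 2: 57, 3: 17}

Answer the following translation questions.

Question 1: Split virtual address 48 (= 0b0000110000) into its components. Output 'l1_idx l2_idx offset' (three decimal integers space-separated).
vaddr = 48 = 0b0000110000
  top 3 bits -> l1_idx = 0
  next 2 bits -> l2_idx = 1
  bottom 5 bits -> offset = 16

Answer: 0 1 16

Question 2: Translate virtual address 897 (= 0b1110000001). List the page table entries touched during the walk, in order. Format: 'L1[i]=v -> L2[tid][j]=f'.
vaddr = 897 = 0b1110000001
Split: l1_idx=7, l2_idx=0, offset=1

Answer: L1[7]=0 -> L2[0][0]=28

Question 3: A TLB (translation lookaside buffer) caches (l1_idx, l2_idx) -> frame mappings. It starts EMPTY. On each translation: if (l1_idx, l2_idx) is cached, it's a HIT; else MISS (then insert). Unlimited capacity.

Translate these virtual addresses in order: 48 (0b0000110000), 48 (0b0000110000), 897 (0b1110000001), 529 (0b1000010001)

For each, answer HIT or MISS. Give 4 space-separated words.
Answer: MISS HIT MISS MISS

Derivation:
vaddr=48: (0,1) not in TLB -> MISS, insert
vaddr=48: (0,1) in TLB -> HIT
vaddr=897: (7,0) not in TLB -> MISS, insert
vaddr=529: (4,0) not in TLB -> MISS, insert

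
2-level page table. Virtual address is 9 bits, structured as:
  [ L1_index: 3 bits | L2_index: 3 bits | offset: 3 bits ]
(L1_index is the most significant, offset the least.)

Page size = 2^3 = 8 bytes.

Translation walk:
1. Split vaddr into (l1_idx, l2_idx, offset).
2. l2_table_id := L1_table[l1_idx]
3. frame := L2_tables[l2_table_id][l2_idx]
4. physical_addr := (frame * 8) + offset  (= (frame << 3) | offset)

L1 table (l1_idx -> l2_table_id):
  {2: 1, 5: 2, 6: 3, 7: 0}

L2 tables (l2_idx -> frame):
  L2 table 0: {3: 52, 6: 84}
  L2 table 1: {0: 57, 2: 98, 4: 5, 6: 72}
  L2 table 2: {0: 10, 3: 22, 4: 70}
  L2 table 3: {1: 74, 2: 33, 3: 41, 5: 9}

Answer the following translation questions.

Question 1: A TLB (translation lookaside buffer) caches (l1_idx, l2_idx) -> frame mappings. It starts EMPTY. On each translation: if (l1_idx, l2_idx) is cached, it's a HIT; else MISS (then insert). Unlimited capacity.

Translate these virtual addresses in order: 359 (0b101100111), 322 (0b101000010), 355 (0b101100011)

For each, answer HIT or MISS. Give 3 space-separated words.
Answer: MISS MISS HIT

Derivation:
vaddr=359: (5,4) not in TLB -> MISS, insert
vaddr=322: (5,0) not in TLB -> MISS, insert
vaddr=355: (5,4) in TLB -> HIT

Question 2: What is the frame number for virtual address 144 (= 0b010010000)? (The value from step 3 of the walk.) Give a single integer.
vaddr = 144: l1_idx=2, l2_idx=2
L1[2] = 1; L2[1][2] = 98

Answer: 98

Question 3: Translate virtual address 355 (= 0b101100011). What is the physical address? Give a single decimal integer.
vaddr = 355 = 0b101100011
Split: l1_idx=5, l2_idx=4, offset=3
L1[5] = 2
L2[2][4] = 70
paddr = 70 * 8 + 3 = 563

Answer: 563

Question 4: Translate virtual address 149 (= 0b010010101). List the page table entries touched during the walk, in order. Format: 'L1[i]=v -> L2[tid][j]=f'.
Answer: L1[2]=1 -> L2[1][2]=98

Derivation:
vaddr = 149 = 0b010010101
Split: l1_idx=2, l2_idx=2, offset=5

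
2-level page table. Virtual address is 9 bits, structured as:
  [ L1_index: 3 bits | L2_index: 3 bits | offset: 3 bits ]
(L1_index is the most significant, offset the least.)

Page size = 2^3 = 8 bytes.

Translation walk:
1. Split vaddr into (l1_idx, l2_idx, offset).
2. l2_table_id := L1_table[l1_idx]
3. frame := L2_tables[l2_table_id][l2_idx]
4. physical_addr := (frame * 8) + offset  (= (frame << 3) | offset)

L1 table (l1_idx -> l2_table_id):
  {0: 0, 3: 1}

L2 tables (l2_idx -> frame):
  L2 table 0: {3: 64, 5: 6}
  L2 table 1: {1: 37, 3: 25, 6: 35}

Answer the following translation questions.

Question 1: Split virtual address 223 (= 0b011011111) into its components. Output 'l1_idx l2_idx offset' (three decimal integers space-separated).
Answer: 3 3 7

Derivation:
vaddr = 223 = 0b011011111
  top 3 bits -> l1_idx = 3
  next 3 bits -> l2_idx = 3
  bottom 3 bits -> offset = 7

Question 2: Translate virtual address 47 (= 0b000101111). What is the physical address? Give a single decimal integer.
Answer: 55

Derivation:
vaddr = 47 = 0b000101111
Split: l1_idx=0, l2_idx=5, offset=7
L1[0] = 0
L2[0][5] = 6
paddr = 6 * 8 + 7 = 55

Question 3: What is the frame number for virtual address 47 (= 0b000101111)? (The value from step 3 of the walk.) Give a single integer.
vaddr = 47: l1_idx=0, l2_idx=5
L1[0] = 0; L2[0][5] = 6

Answer: 6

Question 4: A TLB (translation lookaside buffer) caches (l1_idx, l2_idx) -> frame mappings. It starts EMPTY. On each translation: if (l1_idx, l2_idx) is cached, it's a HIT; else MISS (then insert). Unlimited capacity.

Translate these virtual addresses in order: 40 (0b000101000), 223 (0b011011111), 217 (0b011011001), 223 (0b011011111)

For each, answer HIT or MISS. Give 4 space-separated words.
Answer: MISS MISS HIT HIT

Derivation:
vaddr=40: (0,5) not in TLB -> MISS, insert
vaddr=223: (3,3) not in TLB -> MISS, insert
vaddr=217: (3,3) in TLB -> HIT
vaddr=223: (3,3) in TLB -> HIT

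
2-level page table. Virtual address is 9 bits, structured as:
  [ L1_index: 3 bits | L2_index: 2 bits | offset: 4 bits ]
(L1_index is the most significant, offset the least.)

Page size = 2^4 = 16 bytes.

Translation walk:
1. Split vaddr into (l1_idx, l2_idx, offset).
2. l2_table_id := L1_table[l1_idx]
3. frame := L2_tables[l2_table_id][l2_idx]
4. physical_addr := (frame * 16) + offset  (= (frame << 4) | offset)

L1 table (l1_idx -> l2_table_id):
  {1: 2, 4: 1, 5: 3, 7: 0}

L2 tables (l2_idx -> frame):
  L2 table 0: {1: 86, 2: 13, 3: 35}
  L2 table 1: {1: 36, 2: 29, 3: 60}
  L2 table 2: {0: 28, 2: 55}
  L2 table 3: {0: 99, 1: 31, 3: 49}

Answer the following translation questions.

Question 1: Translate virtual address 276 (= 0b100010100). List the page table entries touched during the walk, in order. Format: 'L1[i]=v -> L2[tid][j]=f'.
vaddr = 276 = 0b100010100
Split: l1_idx=4, l2_idx=1, offset=4

Answer: L1[4]=1 -> L2[1][1]=36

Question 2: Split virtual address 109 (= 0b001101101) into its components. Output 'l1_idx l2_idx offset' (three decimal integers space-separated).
vaddr = 109 = 0b001101101
  top 3 bits -> l1_idx = 1
  next 2 bits -> l2_idx = 2
  bottom 4 bits -> offset = 13

Answer: 1 2 13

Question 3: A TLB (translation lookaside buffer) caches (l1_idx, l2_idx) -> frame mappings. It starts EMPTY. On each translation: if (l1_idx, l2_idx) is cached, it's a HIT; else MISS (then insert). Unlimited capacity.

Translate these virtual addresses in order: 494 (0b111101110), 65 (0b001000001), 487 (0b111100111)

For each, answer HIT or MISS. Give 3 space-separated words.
Answer: MISS MISS HIT

Derivation:
vaddr=494: (7,2) not in TLB -> MISS, insert
vaddr=65: (1,0) not in TLB -> MISS, insert
vaddr=487: (7,2) in TLB -> HIT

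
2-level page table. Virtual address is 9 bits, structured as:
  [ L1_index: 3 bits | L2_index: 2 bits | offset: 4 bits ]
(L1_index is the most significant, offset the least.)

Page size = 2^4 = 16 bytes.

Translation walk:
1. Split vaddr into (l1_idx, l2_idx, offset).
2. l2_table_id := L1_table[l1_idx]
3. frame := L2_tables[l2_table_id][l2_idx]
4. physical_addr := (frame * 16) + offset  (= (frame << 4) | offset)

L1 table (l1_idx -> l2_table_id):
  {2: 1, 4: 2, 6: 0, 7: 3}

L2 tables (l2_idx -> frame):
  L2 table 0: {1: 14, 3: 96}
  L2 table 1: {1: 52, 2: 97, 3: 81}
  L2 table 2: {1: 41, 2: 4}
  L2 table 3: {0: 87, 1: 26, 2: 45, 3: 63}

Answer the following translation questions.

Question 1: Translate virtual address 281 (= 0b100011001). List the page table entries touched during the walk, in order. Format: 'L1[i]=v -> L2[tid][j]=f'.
vaddr = 281 = 0b100011001
Split: l1_idx=4, l2_idx=1, offset=9

Answer: L1[4]=2 -> L2[2][1]=41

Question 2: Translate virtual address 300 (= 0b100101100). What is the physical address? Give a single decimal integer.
vaddr = 300 = 0b100101100
Split: l1_idx=4, l2_idx=2, offset=12
L1[4] = 2
L2[2][2] = 4
paddr = 4 * 16 + 12 = 76

Answer: 76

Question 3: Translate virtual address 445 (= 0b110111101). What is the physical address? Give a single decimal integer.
Answer: 1549

Derivation:
vaddr = 445 = 0b110111101
Split: l1_idx=6, l2_idx=3, offset=13
L1[6] = 0
L2[0][3] = 96
paddr = 96 * 16 + 13 = 1549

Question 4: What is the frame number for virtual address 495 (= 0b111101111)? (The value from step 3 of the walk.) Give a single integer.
vaddr = 495: l1_idx=7, l2_idx=2
L1[7] = 3; L2[3][2] = 45

Answer: 45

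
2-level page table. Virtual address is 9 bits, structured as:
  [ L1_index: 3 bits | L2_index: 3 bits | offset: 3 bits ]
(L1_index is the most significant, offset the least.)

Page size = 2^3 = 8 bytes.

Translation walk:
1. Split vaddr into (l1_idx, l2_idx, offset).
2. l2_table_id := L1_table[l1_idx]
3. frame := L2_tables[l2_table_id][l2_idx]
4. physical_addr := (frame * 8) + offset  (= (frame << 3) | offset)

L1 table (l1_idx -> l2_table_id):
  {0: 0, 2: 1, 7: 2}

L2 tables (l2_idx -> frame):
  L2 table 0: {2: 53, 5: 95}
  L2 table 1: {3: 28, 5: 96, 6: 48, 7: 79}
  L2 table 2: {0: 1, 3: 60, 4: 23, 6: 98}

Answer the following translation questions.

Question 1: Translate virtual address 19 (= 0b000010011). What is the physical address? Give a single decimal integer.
vaddr = 19 = 0b000010011
Split: l1_idx=0, l2_idx=2, offset=3
L1[0] = 0
L2[0][2] = 53
paddr = 53 * 8 + 3 = 427

Answer: 427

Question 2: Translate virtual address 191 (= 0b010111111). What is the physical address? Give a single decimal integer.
vaddr = 191 = 0b010111111
Split: l1_idx=2, l2_idx=7, offset=7
L1[2] = 1
L2[1][7] = 79
paddr = 79 * 8 + 7 = 639

Answer: 639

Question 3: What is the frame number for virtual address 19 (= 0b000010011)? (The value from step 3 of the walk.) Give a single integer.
Answer: 53

Derivation:
vaddr = 19: l1_idx=0, l2_idx=2
L1[0] = 0; L2[0][2] = 53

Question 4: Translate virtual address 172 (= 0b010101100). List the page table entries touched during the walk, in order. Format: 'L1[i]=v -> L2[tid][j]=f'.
vaddr = 172 = 0b010101100
Split: l1_idx=2, l2_idx=5, offset=4

Answer: L1[2]=1 -> L2[1][5]=96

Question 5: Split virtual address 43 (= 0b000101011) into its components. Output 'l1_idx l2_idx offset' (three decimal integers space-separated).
vaddr = 43 = 0b000101011
  top 3 bits -> l1_idx = 0
  next 3 bits -> l2_idx = 5
  bottom 3 bits -> offset = 3

Answer: 0 5 3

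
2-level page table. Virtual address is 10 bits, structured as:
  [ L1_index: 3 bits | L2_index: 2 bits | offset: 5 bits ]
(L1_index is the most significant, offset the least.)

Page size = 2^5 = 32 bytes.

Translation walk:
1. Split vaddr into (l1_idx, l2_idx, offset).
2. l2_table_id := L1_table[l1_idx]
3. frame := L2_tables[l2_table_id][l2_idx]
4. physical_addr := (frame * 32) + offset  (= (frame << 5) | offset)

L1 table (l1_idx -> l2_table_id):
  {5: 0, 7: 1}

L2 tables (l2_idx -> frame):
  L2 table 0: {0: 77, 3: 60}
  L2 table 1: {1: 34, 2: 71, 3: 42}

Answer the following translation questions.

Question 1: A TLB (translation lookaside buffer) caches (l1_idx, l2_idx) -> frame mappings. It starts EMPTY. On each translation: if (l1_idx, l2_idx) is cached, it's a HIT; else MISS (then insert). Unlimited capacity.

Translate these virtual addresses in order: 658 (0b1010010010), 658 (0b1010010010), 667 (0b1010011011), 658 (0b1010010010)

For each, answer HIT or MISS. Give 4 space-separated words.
Answer: MISS HIT HIT HIT

Derivation:
vaddr=658: (5,0) not in TLB -> MISS, insert
vaddr=658: (5,0) in TLB -> HIT
vaddr=667: (5,0) in TLB -> HIT
vaddr=658: (5,0) in TLB -> HIT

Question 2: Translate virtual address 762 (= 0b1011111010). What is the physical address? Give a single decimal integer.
vaddr = 762 = 0b1011111010
Split: l1_idx=5, l2_idx=3, offset=26
L1[5] = 0
L2[0][3] = 60
paddr = 60 * 32 + 26 = 1946

Answer: 1946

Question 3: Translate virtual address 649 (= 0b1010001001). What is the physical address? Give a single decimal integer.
Answer: 2473

Derivation:
vaddr = 649 = 0b1010001001
Split: l1_idx=5, l2_idx=0, offset=9
L1[5] = 0
L2[0][0] = 77
paddr = 77 * 32 + 9 = 2473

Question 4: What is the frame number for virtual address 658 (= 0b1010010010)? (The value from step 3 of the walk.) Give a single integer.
Answer: 77

Derivation:
vaddr = 658: l1_idx=5, l2_idx=0
L1[5] = 0; L2[0][0] = 77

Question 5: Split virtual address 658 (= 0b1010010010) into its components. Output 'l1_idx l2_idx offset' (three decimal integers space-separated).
vaddr = 658 = 0b1010010010
  top 3 bits -> l1_idx = 5
  next 2 bits -> l2_idx = 0
  bottom 5 bits -> offset = 18

Answer: 5 0 18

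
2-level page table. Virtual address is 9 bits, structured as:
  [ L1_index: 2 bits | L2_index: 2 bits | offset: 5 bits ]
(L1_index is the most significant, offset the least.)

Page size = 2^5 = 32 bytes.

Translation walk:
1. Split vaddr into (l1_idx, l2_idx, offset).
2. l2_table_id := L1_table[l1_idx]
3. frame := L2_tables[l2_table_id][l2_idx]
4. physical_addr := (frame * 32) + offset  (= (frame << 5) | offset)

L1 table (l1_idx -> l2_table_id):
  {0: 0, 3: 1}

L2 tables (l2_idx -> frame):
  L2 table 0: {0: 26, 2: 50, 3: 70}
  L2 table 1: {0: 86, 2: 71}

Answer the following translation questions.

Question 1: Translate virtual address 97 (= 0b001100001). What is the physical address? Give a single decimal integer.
Answer: 2241

Derivation:
vaddr = 97 = 0b001100001
Split: l1_idx=0, l2_idx=3, offset=1
L1[0] = 0
L2[0][3] = 70
paddr = 70 * 32 + 1 = 2241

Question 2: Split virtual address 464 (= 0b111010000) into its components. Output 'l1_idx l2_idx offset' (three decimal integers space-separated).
vaddr = 464 = 0b111010000
  top 2 bits -> l1_idx = 3
  next 2 bits -> l2_idx = 2
  bottom 5 bits -> offset = 16

Answer: 3 2 16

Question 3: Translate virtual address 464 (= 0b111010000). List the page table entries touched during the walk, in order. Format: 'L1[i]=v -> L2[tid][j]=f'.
Answer: L1[3]=1 -> L2[1][2]=71

Derivation:
vaddr = 464 = 0b111010000
Split: l1_idx=3, l2_idx=2, offset=16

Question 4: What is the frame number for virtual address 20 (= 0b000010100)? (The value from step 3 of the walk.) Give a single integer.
vaddr = 20: l1_idx=0, l2_idx=0
L1[0] = 0; L2[0][0] = 26

Answer: 26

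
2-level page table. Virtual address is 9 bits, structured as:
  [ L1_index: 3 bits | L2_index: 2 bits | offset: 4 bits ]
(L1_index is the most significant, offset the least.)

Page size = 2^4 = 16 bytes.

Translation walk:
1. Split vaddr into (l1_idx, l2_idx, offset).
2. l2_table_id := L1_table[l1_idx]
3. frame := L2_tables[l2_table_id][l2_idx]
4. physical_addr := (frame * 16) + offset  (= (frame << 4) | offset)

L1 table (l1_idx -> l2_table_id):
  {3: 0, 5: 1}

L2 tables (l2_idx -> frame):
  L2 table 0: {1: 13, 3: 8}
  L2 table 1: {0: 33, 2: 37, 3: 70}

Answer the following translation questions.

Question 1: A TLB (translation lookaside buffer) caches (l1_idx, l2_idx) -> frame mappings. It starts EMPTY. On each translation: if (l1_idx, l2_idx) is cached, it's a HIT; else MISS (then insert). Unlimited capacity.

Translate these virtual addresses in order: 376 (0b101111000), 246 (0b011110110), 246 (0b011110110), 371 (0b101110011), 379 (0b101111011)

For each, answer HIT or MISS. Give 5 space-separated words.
vaddr=376: (5,3) not in TLB -> MISS, insert
vaddr=246: (3,3) not in TLB -> MISS, insert
vaddr=246: (3,3) in TLB -> HIT
vaddr=371: (5,3) in TLB -> HIT
vaddr=379: (5,3) in TLB -> HIT

Answer: MISS MISS HIT HIT HIT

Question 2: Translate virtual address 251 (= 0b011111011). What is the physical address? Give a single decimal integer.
Answer: 139

Derivation:
vaddr = 251 = 0b011111011
Split: l1_idx=3, l2_idx=3, offset=11
L1[3] = 0
L2[0][3] = 8
paddr = 8 * 16 + 11 = 139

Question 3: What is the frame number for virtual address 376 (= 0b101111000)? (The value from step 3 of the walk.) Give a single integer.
Answer: 70

Derivation:
vaddr = 376: l1_idx=5, l2_idx=3
L1[5] = 1; L2[1][3] = 70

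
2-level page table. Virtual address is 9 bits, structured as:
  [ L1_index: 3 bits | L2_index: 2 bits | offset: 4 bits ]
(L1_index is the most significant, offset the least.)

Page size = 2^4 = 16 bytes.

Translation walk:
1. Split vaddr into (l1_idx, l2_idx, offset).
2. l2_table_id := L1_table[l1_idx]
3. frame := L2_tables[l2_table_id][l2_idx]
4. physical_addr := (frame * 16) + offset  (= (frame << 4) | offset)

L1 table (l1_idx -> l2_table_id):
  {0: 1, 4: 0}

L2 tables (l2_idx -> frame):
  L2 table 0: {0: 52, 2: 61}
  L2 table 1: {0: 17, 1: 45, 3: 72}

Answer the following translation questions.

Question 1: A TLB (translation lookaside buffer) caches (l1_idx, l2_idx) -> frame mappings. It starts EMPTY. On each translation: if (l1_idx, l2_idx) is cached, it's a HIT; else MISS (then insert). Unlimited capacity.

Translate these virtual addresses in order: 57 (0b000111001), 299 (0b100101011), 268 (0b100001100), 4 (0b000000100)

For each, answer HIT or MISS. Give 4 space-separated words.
vaddr=57: (0,3) not in TLB -> MISS, insert
vaddr=299: (4,2) not in TLB -> MISS, insert
vaddr=268: (4,0) not in TLB -> MISS, insert
vaddr=4: (0,0) not in TLB -> MISS, insert

Answer: MISS MISS MISS MISS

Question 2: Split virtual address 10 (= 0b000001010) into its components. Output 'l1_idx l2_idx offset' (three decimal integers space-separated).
Answer: 0 0 10

Derivation:
vaddr = 10 = 0b000001010
  top 3 bits -> l1_idx = 0
  next 2 bits -> l2_idx = 0
  bottom 4 bits -> offset = 10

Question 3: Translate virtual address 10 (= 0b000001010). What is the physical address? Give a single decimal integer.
vaddr = 10 = 0b000001010
Split: l1_idx=0, l2_idx=0, offset=10
L1[0] = 1
L2[1][0] = 17
paddr = 17 * 16 + 10 = 282

Answer: 282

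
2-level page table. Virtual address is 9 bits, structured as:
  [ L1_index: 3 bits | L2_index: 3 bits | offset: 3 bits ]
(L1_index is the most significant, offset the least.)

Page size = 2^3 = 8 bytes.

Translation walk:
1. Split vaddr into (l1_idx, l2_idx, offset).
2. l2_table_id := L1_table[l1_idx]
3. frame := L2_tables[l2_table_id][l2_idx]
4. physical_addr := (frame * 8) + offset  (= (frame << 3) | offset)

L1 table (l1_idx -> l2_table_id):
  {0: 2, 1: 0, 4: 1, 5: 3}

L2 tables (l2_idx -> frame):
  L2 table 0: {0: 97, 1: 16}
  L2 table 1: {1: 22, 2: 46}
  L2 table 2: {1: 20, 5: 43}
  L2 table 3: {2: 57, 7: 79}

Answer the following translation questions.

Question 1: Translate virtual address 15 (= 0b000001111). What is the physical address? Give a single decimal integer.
Answer: 167

Derivation:
vaddr = 15 = 0b000001111
Split: l1_idx=0, l2_idx=1, offset=7
L1[0] = 2
L2[2][1] = 20
paddr = 20 * 8 + 7 = 167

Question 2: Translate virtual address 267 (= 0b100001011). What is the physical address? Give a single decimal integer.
vaddr = 267 = 0b100001011
Split: l1_idx=4, l2_idx=1, offset=3
L1[4] = 1
L2[1][1] = 22
paddr = 22 * 8 + 3 = 179

Answer: 179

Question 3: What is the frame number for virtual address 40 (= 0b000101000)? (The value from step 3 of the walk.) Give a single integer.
Answer: 43

Derivation:
vaddr = 40: l1_idx=0, l2_idx=5
L1[0] = 2; L2[2][5] = 43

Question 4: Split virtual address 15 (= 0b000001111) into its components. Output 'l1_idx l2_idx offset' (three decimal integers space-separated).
Answer: 0 1 7

Derivation:
vaddr = 15 = 0b000001111
  top 3 bits -> l1_idx = 0
  next 3 bits -> l2_idx = 1
  bottom 3 bits -> offset = 7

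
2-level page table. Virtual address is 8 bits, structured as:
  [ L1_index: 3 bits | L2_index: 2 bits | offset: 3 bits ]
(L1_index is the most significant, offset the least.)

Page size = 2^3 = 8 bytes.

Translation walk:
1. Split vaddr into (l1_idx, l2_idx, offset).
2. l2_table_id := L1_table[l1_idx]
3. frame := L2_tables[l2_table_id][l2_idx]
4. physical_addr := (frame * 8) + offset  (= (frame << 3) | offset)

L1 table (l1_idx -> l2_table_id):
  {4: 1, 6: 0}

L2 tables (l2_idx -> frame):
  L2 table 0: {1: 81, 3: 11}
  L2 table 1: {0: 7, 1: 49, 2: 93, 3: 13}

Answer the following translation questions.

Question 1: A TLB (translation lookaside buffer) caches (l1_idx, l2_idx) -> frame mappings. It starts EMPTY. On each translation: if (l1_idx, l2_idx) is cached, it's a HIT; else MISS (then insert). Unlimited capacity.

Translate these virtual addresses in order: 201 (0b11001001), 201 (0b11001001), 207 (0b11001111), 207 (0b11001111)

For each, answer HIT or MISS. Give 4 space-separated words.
Answer: MISS HIT HIT HIT

Derivation:
vaddr=201: (6,1) not in TLB -> MISS, insert
vaddr=201: (6,1) in TLB -> HIT
vaddr=207: (6,1) in TLB -> HIT
vaddr=207: (6,1) in TLB -> HIT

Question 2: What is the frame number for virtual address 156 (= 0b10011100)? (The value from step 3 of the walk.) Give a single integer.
Answer: 13

Derivation:
vaddr = 156: l1_idx=4, l2_idx=3
L1[4] = 1; L2[1][3] = 13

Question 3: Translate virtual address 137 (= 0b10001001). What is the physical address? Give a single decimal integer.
Answer: 393

Derivation:
vaddr = 137 = 0b10001001
Split: l1_idx=4, l2_idx=1, offset=1
L1[4] = 1
L2[1][1] = 49
paddr = 49 * 8 + 1 = 393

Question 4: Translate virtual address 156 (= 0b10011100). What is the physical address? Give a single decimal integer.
Answer: 108

Derivation:
vaddr = 156 = 0b10011100
Split: l1_idx=4, l2_idx=3, offset=4
L1[4] = 1
L2[1][3] = 13
paddr = 13 * 8 + 4 = 108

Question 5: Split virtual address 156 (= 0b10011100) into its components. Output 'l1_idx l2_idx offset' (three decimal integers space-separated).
Answer: 4 3 4

Derivation:
vaddr = 156 = 0b10011100
  top 3 bits -> l1_idx = 4
  next 2 bits -> l2_idx = 3
  bottom 3 bits -> offset = 4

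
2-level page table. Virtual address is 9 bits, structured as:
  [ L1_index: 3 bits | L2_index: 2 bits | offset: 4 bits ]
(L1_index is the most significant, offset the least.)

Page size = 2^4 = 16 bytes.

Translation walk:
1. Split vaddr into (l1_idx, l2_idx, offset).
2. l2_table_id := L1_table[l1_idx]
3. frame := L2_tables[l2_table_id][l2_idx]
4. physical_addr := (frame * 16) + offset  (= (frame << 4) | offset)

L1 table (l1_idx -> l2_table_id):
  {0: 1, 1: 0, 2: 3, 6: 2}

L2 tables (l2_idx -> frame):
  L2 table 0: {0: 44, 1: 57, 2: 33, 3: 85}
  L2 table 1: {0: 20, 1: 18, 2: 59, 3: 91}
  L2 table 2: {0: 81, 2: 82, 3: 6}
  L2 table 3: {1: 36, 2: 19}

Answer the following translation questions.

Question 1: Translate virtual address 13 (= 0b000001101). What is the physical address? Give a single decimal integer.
vaddr = 13 = 0b000001101
Split: l1_idx=0, l2_idx=0, offset=13
L1[0] = 1
L2[1][0] = 20
paddr = 20 * 16 + 13 = 333

Answer: 333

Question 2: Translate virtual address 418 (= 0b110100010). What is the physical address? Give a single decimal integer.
vaddr = 418 = 0b110100010
Split: l1_idx=6, l2_idx=2, offset=2
L1[6] = 2
L2[2][2] = 82
paddr = 82 * 16 + 2 = 1314

Answer: 1314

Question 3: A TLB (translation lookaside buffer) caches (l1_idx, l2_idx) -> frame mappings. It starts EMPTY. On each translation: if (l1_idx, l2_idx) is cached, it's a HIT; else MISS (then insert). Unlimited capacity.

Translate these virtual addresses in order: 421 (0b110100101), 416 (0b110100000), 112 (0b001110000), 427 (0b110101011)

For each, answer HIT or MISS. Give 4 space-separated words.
vaddr=421: (6,2) not in TLB -> MISS, insert
vaddr=416: (6,2) in TLB -> HIT
vaddr=112: (1,3) not in TLB -> MISS, insert
vaddr=427: (6,2) in TLB -> HIT

Answer: MISS HIT MISS HIT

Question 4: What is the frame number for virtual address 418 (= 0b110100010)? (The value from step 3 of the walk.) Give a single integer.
vaddr = 418: l1_idx=6, l2_idx=2
L1[6] = 2; L2[2][2] = 82

Answer: 82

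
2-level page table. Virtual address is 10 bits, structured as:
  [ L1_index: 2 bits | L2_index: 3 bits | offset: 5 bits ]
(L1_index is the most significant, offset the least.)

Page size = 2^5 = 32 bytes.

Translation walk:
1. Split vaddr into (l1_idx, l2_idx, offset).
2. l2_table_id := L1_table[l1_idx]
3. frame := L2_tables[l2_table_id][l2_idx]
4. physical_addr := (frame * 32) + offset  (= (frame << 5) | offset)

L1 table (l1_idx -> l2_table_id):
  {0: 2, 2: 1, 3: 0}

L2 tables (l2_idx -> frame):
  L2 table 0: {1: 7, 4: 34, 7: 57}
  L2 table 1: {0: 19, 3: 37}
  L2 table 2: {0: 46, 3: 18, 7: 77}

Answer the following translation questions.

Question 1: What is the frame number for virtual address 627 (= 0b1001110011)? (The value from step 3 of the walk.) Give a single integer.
vaddr = 627: l1_idx=2, l2_idx=3
L1[2] = 1; L2[1][3] = 37

Answer: 37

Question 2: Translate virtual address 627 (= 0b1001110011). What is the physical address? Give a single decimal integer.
Answer: 1203

Derivation:
vaddr = 627 = 0b1001110011
Split: l1_idx=2, l2_idx=3, offset=19
L1[2] = 1
L2[1][3] = 37
paddr = 37 * 32 + 19 = 1203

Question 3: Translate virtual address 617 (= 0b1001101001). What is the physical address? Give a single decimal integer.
Answer: 1193

Derivation:
vaddr = 617 = 0b1001101001
Split: l1_idx=2, l2_idx=3, offset=9
L1[2] = 1
L2[1][3] = 37
paddr = 37 * 32 + 9 = 1193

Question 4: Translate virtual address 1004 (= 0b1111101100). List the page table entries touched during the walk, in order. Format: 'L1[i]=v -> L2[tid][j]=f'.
Answer: L1[3]=0 -> L2[0][7]=57

Derivation:
vaddr = 1004 = 0b1111101100
Split: l1_idx=3, l2_idx=7, offset=12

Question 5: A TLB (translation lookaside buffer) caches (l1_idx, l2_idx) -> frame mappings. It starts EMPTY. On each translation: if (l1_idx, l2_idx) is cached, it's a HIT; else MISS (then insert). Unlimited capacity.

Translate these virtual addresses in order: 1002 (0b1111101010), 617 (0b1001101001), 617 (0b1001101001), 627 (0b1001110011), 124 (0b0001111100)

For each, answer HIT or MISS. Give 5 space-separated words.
vaddr=1002: (3,7) not in TLB -> MISS, insert
vaddr=617: (2,3) not in TLB -> MISS, insert
vaddr=617: (2,3) in TLB -> HIT
vaddr=627: (2,3) in TLB -> HIT
vaddr=124: (0,3) not in TLB -> MISS, insert

Answer: MISS MISS HIT HIT MISS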